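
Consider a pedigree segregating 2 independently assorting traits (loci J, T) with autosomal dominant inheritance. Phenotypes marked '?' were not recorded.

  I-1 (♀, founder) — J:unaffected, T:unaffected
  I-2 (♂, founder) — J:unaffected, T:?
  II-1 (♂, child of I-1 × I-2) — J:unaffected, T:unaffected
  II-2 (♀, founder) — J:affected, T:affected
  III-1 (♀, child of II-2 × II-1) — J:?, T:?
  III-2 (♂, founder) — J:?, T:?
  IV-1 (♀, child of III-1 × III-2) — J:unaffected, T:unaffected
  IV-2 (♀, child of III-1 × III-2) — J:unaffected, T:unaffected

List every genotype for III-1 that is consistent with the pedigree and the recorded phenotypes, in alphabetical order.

J/I-1 un ·: jj
J/I-2 un ·: jj
J/II-1 un I-1×I-2: jj
J/II-2 aff ·: Jj|JJ
J/III-1 ? II-2×II-1: jj|Jj
J/III-2 ? ·: jj|Jj
J/IV-1 un III-1×III-2: jj
J/IV-2 un III-1×III-2: jj
⇒ J over [I-1,I-2,II-1,II-2,III-1,III-2,IV-1,IV-2]: 6 consistent
T/I-1 un ·: tt
T/I-2 ? ·: tt|Tt
T/II-1 un I-1×I-2: tt
T/II-2 aff ·: Tt|TT
T/III-1 ? II-2×II-1: tt|Tt
T/III-2 ? ·: tt|Tt
T/IV-1 un III-1×III-2: tt
T/IV-2 un III-1×III-2: tt
⇒ T over [I-1,I-2,II-1,II-2,III-1,III-2,IV-1,IV-2]: 12 consistent

III-1 ∈ {Jj Tt, Jj tt, jj Tt, jj tt}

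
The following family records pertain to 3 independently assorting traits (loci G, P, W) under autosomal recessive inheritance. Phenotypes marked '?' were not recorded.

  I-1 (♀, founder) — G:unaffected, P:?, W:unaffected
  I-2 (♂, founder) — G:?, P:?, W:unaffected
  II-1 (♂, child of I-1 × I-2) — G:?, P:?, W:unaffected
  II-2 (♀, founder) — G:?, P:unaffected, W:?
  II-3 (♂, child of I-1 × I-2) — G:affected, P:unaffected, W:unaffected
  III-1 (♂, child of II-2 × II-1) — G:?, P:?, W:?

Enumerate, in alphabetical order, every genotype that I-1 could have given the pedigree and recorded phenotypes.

G/I-1 un ·: Gg
G/I-2 ? ·: Gg|gg
G/II-1 ? I-1×I-2: GG|Gg|gg
G/II-2 ? ·: GG|Gg|gg
G/II-3 aff I-1×I-2: gg
G/III-1 ? II-2×II-1: GG|Gg|gg
⇒ G over [I-1,I-2,II-1,II-2,II-3,III-1]: 26 consistent
P/I-1 ? ·: PP|Pp|pp
P/I-2 ? ·: PP|Pp|pp
P/II-1 ? I-1×I-2: PP|Pp|pp
P/II-2 un ·: PP|Pp
P/II-3 un I-1×I-2: PP|Pp
P/III-1 ? II-2×II-1: PP|Pp|pp
⇒ P over [I-1,I-2,II-1,II-2,II-3,III-1]: 83 consistent
W/I-1 un ·: WW|Ww
W/I-2 un ·: WW|Ww
W/II-1 un I-1×I-2: WW|Ww
W/II-2 ? ·: WW|Ww|ww
W/II-3 un I-1×I-2: WW|Ww
W/III-1 ? II-2×II-1: WW|Ww|ww
⇒ W over [I-1,I-2,II-1,II-2,II-3,III-1]: 70 consistent

I-1 ∈ {Gg PP WW, Gg PP Ww, Gg Pp WW, Gg Pp Ww, Gg pp WW, Gg pp Ww}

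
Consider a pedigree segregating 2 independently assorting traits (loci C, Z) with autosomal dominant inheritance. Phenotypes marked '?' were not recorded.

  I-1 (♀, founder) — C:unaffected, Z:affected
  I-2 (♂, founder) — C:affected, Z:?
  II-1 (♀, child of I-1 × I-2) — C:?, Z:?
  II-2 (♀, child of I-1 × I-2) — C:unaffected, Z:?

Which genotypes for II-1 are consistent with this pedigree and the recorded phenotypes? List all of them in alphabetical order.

C/I-1 un ·: cc
C/I-2 aff ·: Cc
C/II-1 ? I-1×I-2: cc|Cc
C/II-2 un I-1×I-2: cc
⇒ C over [I-1,I-2,II-1,II-2]: 2 consistent
Z/I-1 aff ·: Zz|ZZ
Z/I-2 ? ·: zz|Zz|ZZ
Z/II-1 ? I-1×I-2: zz|Zz|ZZ
Z/II-2 ? I-1×I-2: zz|Zz|ZZ
⇒ Z over [I-1,I-2,II-1,II-2]: 23 consistent

II-1 ∈ {Cc ZZ, Cc Zz, Cc zz, cc ZZ, cc Zz, cc zz}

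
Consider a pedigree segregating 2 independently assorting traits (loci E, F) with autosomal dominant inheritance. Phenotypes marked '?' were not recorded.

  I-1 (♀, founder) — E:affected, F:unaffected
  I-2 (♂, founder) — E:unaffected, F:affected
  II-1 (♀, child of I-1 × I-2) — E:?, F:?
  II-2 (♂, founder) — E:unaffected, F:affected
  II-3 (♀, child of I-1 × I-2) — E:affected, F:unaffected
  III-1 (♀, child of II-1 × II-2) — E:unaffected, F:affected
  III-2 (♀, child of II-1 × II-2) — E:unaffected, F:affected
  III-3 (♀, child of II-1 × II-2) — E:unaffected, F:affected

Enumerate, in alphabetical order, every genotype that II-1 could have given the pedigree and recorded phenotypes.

II-1 ∈ {Ee Ff, Ee ff, ee Ff, ee ff}

E/I-1 aff ·: Ee|EE
E/I-2 un ·: ee
E/II-1 ? I-1×I-2: ee|Ee
E/II-2 un ·: ee
E/II-3 aff I-1×I-2: Ee
E/III-1 un II-1×II-2: ee
E/III-2 un II-1×II-2: ee
E/III-3 un II-1×II-2: ee
⇒ E over [I-1,I-2,II-1,II-2,II-3,III-1,III-2,III-3]: 3 consistent
F/I-1 un ·: ff
F/I-2 aff ·: Ff
F/II-1 ? I-1×I-2: ff|Ff
F/II-2 aff ·: Ff|FF
F/II-3 un I-1×I-2: ff
F/III-1 aff II-1×II-2: Ff|FF
F/III-2 aff II-1×II-2: Ff|FF
F/III-3 aff II-1×II-2: Ff|FF
⇒ F over [I-1,I-2,II-1,II-2,II-3,III-1,III-2,III-3]: 18 consistent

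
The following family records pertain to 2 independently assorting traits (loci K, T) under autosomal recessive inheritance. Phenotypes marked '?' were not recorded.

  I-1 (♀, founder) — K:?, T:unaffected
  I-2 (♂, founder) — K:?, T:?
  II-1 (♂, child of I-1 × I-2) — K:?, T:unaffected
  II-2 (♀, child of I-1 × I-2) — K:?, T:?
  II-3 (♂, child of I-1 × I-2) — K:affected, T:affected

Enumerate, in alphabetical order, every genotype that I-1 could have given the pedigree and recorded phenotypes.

K/I-1 ? ·: Kk|kk
K/I-2 ? ·: Kk|kk
K/II-1 ? I-1×I-2: KK|Kk|kk
K/II-2 ? I-1×I-2: KK|Kk|kk
K/II-3 aff I-1×I-2: kk
⇒ K over [I-1,I-2,II-1,II-2,II-3]: 18 consistent
T/I-1 un ·: Tt
T/I-2 ? ·: Tt|tt
T/II-1 un I-1×I-2: TT|Tt
T/II-2 ? I-1×I-2: TT|Tt|tt
T/II-3 aff I-1×I-2: tt
⇒ T over [I-1,I-2,II-1,II-2,II-3]: 8 consistent

I-1 ∈ {Kk Tt, kk Tt}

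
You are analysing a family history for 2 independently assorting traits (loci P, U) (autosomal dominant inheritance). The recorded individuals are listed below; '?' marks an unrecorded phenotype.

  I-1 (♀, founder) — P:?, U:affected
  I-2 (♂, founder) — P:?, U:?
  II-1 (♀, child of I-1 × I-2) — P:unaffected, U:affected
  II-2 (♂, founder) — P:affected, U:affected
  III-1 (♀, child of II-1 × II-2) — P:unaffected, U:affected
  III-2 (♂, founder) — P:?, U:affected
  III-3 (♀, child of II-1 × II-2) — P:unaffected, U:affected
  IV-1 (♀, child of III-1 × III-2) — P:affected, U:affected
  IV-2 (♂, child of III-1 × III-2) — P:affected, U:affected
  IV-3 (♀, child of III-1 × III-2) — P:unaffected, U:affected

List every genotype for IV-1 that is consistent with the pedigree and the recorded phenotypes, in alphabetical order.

IV-1 ∈ {Pp UU, Pp Uu}

P/I-1 ? ·: pp|Pp
P/I-2 ? ·: pp|Pp
P/II-1 un I-1×I-2: pp
P/II-2 aff ·: Pp
P/III-1 un II-1×II-2: pp
P/III-2 ? ·: Pp
P/III-3 un II-1×II-2: pp
P/IV-1 aff III-1×III-2: Pp
P/IV-2 aff III-1×III-2: Pp
P/IV-3 un III-1×III-2: pp
⇒ P over [I-1,I-2,II-1,II-2,III-1,III-2,III-3,IV-1,IV-2,IV-3]: 4 consistent
U/I-1 aff ·: Uu|UU
U/I-2 ? ·: uu|Uu|UU
U/II-1 aff I-1×I-2: Uu|UU
U/II-2 aff ·: Uu|UU
U/III-1 aff II-1×II-2: Uu|UU
U/III-2 aff ·: Uu|UU
U/III-3 aff II-1×II-2: Uu|UU
U/IV-1 aff III-1×III-2: Uu|UU
U/IV-2 aff III-1×III-2: Uu|UU
U/IV-3 aff III-1×III-2: Uu|UU
⇒ U over [I-1,I-2,II-1,II-2,III-1,III-2,III-3,IV-1,IV-2,IV-3]: 736 consistent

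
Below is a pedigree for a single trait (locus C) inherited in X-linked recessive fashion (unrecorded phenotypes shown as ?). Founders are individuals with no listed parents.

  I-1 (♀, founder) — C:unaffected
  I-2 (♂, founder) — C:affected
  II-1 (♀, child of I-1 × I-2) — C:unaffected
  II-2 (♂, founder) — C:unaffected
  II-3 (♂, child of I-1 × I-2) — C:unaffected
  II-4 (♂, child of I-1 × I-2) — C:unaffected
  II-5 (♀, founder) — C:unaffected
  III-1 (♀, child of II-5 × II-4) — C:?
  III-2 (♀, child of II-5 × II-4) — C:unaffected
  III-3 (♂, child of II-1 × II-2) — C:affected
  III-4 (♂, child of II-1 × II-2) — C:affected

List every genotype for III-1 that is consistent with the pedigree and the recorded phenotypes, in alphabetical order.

C/I-1 un ·: X^CX^C|X^CX^c
C/I-2 aff ·: X^cY
C/II-1 un I-1×I-2: X^CX^c
C/II-2 un ·: X^CY
C/II-3 un I-1×I-2: X^CY
C/II-4 un I-1×I-2: X^CY
C/II-5 un ·: X^CX^C|X^CX^c
C/III-1 ? II-5×II-4: X^CX^C|X^CX^c
C/III-2 un II-5×II-4: X^CX^C|X^CX^c
C/III-3 aff II-1×II-2: X^cY
C/III-4 aff II-1×II-2: X^cY
⇒ C over [I-1,I-2,II-1,II-2,II-3,II-4,II-5,III-1,III-2,III-3,III-4]: 10 consistent

III-1 ∈ {X^CX^C, X^CX^c}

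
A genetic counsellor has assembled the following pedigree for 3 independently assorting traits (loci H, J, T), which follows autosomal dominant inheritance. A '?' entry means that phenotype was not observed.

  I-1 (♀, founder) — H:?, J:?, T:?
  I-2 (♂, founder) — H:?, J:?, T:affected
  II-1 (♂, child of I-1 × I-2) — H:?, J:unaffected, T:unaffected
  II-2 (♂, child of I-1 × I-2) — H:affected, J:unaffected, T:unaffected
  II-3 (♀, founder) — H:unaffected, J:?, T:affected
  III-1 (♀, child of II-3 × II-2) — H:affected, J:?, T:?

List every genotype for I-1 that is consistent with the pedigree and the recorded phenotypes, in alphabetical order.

I-1 ∈ {HH Jj Tt, HH Jj tt, HH jj Tt, HH jj tt, Hh Jj Tt, Hh Jj tt, Hh jj Tt, Hh jj tt, hh Jj Tt, hh Jj tt, hh jj Tt, hh jj tt}

H/I-1 ? ·: hh|Hh|HH
H/I-2 ? ·: hh|Hh|HH
H/II-1 ? I-1×I-2: hh|Hh|HH
H/II-2 aff I-1×I-2: Hh|HH
H/II-3 un ·: hh
H/III-1 aff II-3×II-2: Hh
⇒ H over [I-1,I-2,II-1,II-2,II-3,III-1]: 21 consistent
J/I-1 ? ·: jj|Jj
J/I-2 ? ·: jj|Jj
J/II-1 un I-1×I-2: jj
J/II-2 un I-1×I-2: jj
J/II-3 ? ·: jj|Jj|JJ
J/III-1 ? II-3×II-2: jj|Jj
⇒ J over [I-1,I-2,II-1,II-2,II-3,III-1]: 16 consistent
T/I-1 ? ·: tt|Tt
T/I-2 aff ·: Tt
T/II-1 un I-1×I-2: tt
T/II-2 un I-1×I-2: tt
T/II-3 aff ·: Tt|TT
T/III-1 ? II-3×II-2: tt|Tt
⇒ T over [I-1,I-2,II-1,II-2,II-3,III-1]: 6 consistent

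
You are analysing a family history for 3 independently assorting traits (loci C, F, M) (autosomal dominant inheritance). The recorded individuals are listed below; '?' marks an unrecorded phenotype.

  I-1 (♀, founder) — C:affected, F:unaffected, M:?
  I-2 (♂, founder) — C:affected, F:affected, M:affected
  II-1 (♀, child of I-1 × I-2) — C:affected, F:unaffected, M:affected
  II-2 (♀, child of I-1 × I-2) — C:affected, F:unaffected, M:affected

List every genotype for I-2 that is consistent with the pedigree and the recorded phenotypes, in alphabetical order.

I-2 ∈ {CC Ff MM, CC Ff Mm, Cc Ff MM, Cc Ff Mm}

C/I-1 aff ·: Cc|CC
C/I-2 aff ·: Cc|CC
C/II-1 aff I-1×I-2: Cc|CC
C/II-2 aff I-1×I-2: Cc|CC
⇒ C over [I-1,I-2,II-1,II-2]: 13 consistent
F/I-1 un ·: ff
F/I-2 aff ·: Ff
F/II-1 un I-1×I-2: ff
F/II-2 un I-1×I-2: ff
⇒ F over [I-1,I-2,II-1,II-2]: 1 consistent
M/I-1 ? ·: mm|Mm|MM
M/I-2 aff ·: Mm|MM
M/II-1 aff I-1×I-2: Mm|MM
M/II-2 aff I-1×I-2: Mm|MM
⇒ M over [I-1,I-2,II-1,II-2]: 15 consistent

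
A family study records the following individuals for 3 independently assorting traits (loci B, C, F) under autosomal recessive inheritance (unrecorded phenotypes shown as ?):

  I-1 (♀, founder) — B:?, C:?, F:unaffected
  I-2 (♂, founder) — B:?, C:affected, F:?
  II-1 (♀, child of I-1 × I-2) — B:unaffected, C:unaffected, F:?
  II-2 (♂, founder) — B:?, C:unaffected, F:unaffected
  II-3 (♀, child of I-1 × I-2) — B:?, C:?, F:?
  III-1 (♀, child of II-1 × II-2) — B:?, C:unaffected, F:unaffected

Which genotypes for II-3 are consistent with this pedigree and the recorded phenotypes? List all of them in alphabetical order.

B/I-1 ? ·: BB|Bb|bb
B/I-2 ? ·: BB|Bb|bb
B/II-1 un I-1×I-2: BB|Bb
B/II-2 ? ·: BB|Bb|bb
B/II-3 ? I-1×I-2: BB|Bb|bb
B/III-1 ? II-1×II-2: BB|Bb|bb
⇒ B over [I-1,I-2,II-1,II-2,II-3,III-1]: 123 consistent
C/I-1 ? ·: CC|Cc
C/I-2 aff ·: cc
C/II-1 un I-1×I-2: Cc
C/II-2 un ·: CC|Cc
C/II-3 ? I-1×I-2: Cc|cc
C/III-1 un II-1×II-2: CC|Cc
⇒ C over [I-1,I-2,II-1,II-2,II-3,III-1]: 12 consistent
F/I-1 un ·: FF|Ff
F/I-2 ? ·: FF|Ff|ff
F/II-1 ? I-1×I-2: FF|Ff|ff
F/II-2 un ·: FF|Ff
F/II-3 ? I-1×I-2: FF|Ff|ff
F/III-1 un II-1×II-2: FF|Ff
⇒ F over [I-1,I-2,II-1,II-2,II-3,III-1]: 74 consistent

II-3 ∈ {BB Cc FF, BB Cc Ff, BB Cc ff, BB cc FF, BB cc Ff, BB cc ff, Bb Cc FF, Bb Cc Ff, Bb Cc ff, Bb cc FF, Bb cc Ff, Bb cc ff, bb Cc FF, bb Cc Ff, bb Cc ff, bb cc FF, bb cc Ff, bb cc ff}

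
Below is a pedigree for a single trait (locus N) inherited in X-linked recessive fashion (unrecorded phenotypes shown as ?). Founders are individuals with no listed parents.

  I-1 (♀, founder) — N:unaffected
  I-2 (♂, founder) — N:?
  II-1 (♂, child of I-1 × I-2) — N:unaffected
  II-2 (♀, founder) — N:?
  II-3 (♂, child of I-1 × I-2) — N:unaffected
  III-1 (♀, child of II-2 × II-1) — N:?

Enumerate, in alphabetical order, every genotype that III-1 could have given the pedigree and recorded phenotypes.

III-1 ∈ {X^NX^N, X^NX^n}

N/I-1 un ·: X^NX^N|X^NX^n
N/I-2 ? ·: X^NY|X^nY
N/II-1 un I-1×I-2: X^NY
N/II-2 ? ·: X^NX^N|X^NX^n|X^nX^n
N/II-3 un I-1×I-2: X^NY
N/III-1 ? II-2×II-1: X^NX^N|X^NX^n
⇒ N over [I-1,I-2,II-1,II-2,II-3,III-1]: 16 consistent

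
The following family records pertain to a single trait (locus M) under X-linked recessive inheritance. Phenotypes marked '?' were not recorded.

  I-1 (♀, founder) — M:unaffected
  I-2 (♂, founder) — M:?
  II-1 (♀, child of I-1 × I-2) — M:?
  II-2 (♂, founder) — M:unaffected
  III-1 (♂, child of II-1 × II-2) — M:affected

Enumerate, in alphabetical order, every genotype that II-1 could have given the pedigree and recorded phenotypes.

II-1 ∈ {X^MX^m, X^mX^m}

M/I-1 un ·: X^MX^M|X^MX^m
M/I-2 ? ·: X^MY|X^mY
M/II-1 ? I-1×I-2: X^MX^m|X^mX^m
M/II-2 un ·: X^MY
M/III-1 aff II-1×II-2: X^mY
⇒ M over [I-1,I-2,II-1,II-2,III-1]: 4 consistent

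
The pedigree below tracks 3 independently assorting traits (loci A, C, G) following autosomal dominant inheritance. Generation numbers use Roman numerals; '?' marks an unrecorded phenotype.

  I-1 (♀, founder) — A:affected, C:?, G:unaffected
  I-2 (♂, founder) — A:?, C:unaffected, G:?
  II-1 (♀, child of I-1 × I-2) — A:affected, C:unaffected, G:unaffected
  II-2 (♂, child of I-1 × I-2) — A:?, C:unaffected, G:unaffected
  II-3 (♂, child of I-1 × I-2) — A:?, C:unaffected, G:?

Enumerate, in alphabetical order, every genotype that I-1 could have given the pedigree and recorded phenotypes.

A/I-1 aff ·: Aa|AA
A/I-2 ? ·: aa|Aa|AA
A/II-1 aff I-1×I-2: Aa|AA
A/II-2 ? I-1×I-2: aa|Aa|AA
A/II-3 ? I-1×I-2: aa|Aa|AA
⇒ A over [I-1,I-2,II-1,II-2,II-3]: 40 consistent
C/I-1 ? ·: cc|Cc
C/I-2 un ·: cc
C/II-1 un I-1×I-2: cc
C/II-2 un I-1×I-2: cc
C/II-3 un I-1×I-2: cc
⇒ C over [I-1,I-2,II-1,II-2,II-3]: 2 consistent
G/I-1 un ·: gg
G/I-2 ? ·: gg|Gg
G/II-1 un I-1×I-2: gg
G/II-2 un I-1×I-2: gg
G/II-3 ? I-1×I-2: gg|Gg
⇒ G over [I-1,I-2,II-1,II-2,II-3]: 3 consistent

I-1 ∈ {AA Cc gg, AA cc gg, Aa Cc gg, Aa cc gg}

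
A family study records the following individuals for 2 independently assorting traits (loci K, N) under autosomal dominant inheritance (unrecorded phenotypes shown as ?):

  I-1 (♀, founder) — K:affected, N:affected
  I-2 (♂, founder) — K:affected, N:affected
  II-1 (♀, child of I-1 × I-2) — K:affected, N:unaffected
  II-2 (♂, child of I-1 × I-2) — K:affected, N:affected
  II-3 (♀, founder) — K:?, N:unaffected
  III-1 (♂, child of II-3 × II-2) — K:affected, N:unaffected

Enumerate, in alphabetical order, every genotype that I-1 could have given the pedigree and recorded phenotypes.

K/I-1 aff ·: Kk|KK
K/I-2 aff ·: Kk|KK
K/II-1 aff I-1×I-2: Kk|KK
K/II-2 aff I-1×I-2: Kk|KK
K/II-3 ? ·: kk|Kk|KK
K/III-1 aff II-3×II-2: Kk|KK
⇒ K over [I-1,I-2,II-1,II-2,II-3,III-1]: 58 consistent
N/I-1 aff ·: Nn
N/I-2 aff ·: Nn
N/II-1 un I-1×I-2: nn
N/II-2 aff I-1×I-2: Nn
N/II-3 un ·: nn
N/III-1 un II-3×II-2: nn
⇒ N over [I-1,I-2,II-1,II-2,II-3,III-1]: 1 consistent

I-1 ∈ {KK Nn, Kk Nn}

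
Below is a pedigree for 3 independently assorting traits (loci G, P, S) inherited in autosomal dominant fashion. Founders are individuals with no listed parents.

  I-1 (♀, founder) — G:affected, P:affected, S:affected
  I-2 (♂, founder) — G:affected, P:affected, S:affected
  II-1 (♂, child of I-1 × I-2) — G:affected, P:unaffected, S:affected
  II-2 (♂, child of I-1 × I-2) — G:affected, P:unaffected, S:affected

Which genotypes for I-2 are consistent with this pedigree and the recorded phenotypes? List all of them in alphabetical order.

I-2 ∈ {GG Pp SS, GG Pp Ss, Gg Pp SS, Gg Pp Ss}

G/I-1 aff ·: Gg|GG
G/I-2 aff ·: Gg|GG
G/II-1 aff I-1×I-2: Gg|GG
G/II-2 aff I-1×I-2: Gg|GG
⇒ G over [I-1,I-2,II-1,II-2]: 13 consistent
P/I-1 aff ·: Pp
P/I-2 aff ·: Pp
P/II-1 un I-1×I-2: pp
P/II-2 un I-1×I-2: pp
⇒ P over [I-1,I-2,II-1,II-2]: 1 consistent
S/I-1 aff ·: Ss|SS
S/I-2 aff ·: Ss|SS
S/II-1 aff I-1×I-2: Ss|SS
S/II-2 aff I-1×I-2: Ss|SS
⇒ S over [I-1,I-2,II-1,II-2]: 13 consistent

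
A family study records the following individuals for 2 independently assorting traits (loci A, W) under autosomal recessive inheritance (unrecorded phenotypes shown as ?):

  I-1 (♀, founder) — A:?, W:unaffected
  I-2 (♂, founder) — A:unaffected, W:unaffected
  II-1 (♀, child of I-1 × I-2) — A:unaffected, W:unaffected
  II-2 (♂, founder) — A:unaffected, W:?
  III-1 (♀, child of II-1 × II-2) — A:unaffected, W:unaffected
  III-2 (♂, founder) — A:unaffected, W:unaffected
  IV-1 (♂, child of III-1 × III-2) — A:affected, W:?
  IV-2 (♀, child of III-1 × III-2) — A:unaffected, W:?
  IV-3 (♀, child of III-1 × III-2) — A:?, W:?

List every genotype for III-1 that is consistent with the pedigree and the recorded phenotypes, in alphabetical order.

III-1 ∈ {Aa WW, Aa Ww}

A/I-1 ? ·: AA|Aa|aa
A/I-2 un ·: AA|Aa
A/II-1 un I-1×I-2: AA|Aa
A/II-2 un ·: AA|Aa
A/III-1 un II-1×II-2: Aa
A/III-2 un ·: Aa
A/IV-1 aff III-1×III-2: aa
A/IV-2 un III-1×III-2: AA|Aa
A/IV-3 ? III-1×III-2: AA|Aa|aa
⇒ A over [I-1,I-2,II-1,II-2,III-1,III-2,IV-1,IV-2,IV-3]: 84 consistent
W/I-1 un ·: WW|Ww
W/I-2 un ·: WW|Ww
W/II-1 un I-1×I-2: WW|Ww
W/II-2 ? ·: WW|Ww|ww
W/III-1 un II-1×II-2: WW|Ww
W/III-2 un ·: WW|Ww
W/IV-1 ? III-1×III-2: WW|Ww|ww
W/IV-2 ? III-1×III-2: WW|Ww|ww
W/IV-3 ? III-1×III-2: WW|Ww|ww
⇒ W over [I-1,I-2,II-1,II-2,III-1,III-2,IV-1,IV-2,IV-3]: 721 consistent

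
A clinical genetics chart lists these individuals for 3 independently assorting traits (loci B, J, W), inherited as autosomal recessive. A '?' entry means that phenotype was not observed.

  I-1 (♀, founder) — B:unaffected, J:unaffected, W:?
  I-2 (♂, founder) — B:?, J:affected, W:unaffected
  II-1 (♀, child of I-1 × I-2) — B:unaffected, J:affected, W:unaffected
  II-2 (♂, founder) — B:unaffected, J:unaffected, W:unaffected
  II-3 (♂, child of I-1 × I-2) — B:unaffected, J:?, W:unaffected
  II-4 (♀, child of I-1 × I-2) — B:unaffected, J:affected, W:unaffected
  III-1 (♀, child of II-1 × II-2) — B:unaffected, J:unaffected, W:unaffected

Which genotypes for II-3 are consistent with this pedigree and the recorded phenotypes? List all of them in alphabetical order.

II-3 ∈ {BB Jj WW, BB Jj Ww, BB jj WW, BB jj Ww, Bb Jj WW, Bb Jj Ww, Bb jj WW, Bb jj Ww}

B/I-1 un ·: BB|Bb
B/I-2 ? ·: BB|Bb|bb
B/II-1 un I-1×I-2: BB|Bb
B/II-2 un ·: BB|Bb
B/II-3 un I-1×I-2: BB|Bb
B/II-4 un I-1×I-2: BB|Bb
B/III-1 un II-1×II-2: BB|Bb
⇒ B over [I-1,I-2,II-1,II-2,II-3,II-4,III-1]: 95 consistent
J/I-1 un ·: Jj
J/I-2 aff ·: jj
J/II-1 aff I-1×I-2: jj
J/II-2 un ·: JJ|Jj
J/II-3 ? I-1×I-2: Jj|jj
J/II-4 aff I-1×I-2: jj
J/III-1 un II-1×II-2: Jj
⇒ J over [I-1,I-2,II-1,II-2,II-3,II-4,III-1]: 4 consistent
W/I-1 ? ·: WW|Ww|ww
W/I-2 un ·: WW|Ww
W/II-1 un I-1×I-2: WW|Ww
W/II-2 un ·: WW|Ww
W/II-3 un I-1×I-2: WW|Ww
W/II-4 un I-1×I-2: WW|Ww
W/III-1 un II-1×II-2: WW|Ww
⇒ W over [I-1,I-2,II-1,II-2,II-3,II-4,III-1]: 95 consistent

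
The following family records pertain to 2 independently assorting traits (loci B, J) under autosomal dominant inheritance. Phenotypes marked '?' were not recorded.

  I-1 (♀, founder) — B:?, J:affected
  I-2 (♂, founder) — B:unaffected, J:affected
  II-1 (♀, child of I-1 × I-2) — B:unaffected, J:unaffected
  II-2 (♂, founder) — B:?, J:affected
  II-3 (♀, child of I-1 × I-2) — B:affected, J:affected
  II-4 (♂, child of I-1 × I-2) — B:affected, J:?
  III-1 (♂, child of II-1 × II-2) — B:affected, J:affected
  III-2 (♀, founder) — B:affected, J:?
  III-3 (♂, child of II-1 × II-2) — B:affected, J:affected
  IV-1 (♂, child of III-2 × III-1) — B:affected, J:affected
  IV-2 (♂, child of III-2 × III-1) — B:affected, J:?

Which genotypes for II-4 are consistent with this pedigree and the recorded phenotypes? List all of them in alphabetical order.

B/I-1 ? ·: Bb
B/I-2 un ·: bb
B/II-1 un I-1×I-2: bb
B/II-2 ? ·: Bb|BB
B/II-3 aff I-1×I-2: Bb
B/II-4 aff I-1×I-2: Bb
B/III-1 aff II-1×II-2: Bb
B/III-2 aff ·: Bb|BB
B/III-3 aff II-1×II-2: Bb
B/IV-1 aff III-2×III-1: Bb|BB
B/IV-2 aff III-2×III-1: Bb|BB
⇒ B over [I-1,I-2,II-1,II-2,II-3,II-4,III-1,III-2,III-3,IV-1,IV-2]: 16 consistent
J/I-1 aff ·: Jj
J/I-2 aff ·: Jj
J/II-1 un I-1×I-2: jj
J/II-2 aff ·: Jj|JJ
J/II-3 aff I-1×I-2: Jj|JJ
J/II-4 ? I-1×I-2: jj|Jj|JJ
J/III-1 aff II-1×II-2: Jj
J/III-2 ? ·: jj|Jj|JJ
J/III-3 aff II-1×II-2: Jj
J/IV-1 aff III-2×III-1: Jj|JJ
J/IV-2 ? III-2×III-1: jj|Jj|JJ
⇒ J over [I-1,I-2,II-1,II-2,II-3,II-4,III-1,III-2,III-3,IV-1,IV-2]: 144 consistent

II-4 ∈ {Bb JJ, Bb Jj, Bb jj}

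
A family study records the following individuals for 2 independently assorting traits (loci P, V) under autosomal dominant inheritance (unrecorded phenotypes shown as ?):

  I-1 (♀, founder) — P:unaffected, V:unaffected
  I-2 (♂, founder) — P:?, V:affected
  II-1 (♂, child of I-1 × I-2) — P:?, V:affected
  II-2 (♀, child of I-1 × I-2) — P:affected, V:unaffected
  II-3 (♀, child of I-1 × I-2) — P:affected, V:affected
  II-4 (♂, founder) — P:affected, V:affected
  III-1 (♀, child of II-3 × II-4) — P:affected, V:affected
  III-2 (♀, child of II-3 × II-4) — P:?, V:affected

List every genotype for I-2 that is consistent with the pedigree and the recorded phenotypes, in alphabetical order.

P/I-1 un ·: pp
P/I-2 ? ·: Pp|PP
P/II-1 ? I-1×I-2: pp|Pp
P/II-2 aff I-1×I-2: Pp
P/II-3 aff I-1×I-2: Pp
P/II-4 aff ·: Pp|PP
P/III-1 aff II-3×II-4: Pp|PP
P/III-2 ? II-3×II-4: pp|Pp|PP
⇒ P over [I-1,I-2,II-1,II-2,II-3,II-4,III-1,III-2]: 30 consistent
V/I-1 un ·: vv
V/I-2 aff ·: Vv
V/II-1 aff I-1×I-2: Vv
V/II-2 un I-1×I-2: vv
V/II-3 aff I-1×I-2: Vv
V/II-4 aff ·: Vv|VV
V/III-1 aff II-3×II-4: Vv|VV
V/III-2 aff II-3×II-4: Vv|VV
⇒ V over [I-1,I-2,II-1,II-2,II-3,II-4,III-1,III-2]: 8 consistent

I-2 ∈ {PP Vv, Pp Vv}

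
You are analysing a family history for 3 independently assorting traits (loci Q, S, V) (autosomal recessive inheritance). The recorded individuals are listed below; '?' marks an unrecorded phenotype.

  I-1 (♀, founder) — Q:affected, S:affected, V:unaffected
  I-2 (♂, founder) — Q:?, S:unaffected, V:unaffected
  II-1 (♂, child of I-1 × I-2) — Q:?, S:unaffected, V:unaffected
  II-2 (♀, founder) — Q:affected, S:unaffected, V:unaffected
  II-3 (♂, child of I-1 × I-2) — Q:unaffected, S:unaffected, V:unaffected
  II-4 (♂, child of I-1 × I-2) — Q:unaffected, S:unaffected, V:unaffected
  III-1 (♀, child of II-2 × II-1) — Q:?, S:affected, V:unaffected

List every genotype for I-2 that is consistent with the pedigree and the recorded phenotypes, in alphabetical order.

I-2 ∈ {QQ SS VV, QQ SS Vv, QQ Ss VV, QQ Ss Vv, Qq SS VV, Qq SS Vv, Qq Ss VV, Qq Ss Vv}

Q/I-1 aff ·: qq
Q/I-2 ? ·: QQ|Qq
Q/II-1 ? I-1×I-2: Qq|qq
Q/II-2 aff ·: qq
Q/II-3 un I-1×I-2: Qq
Q/II-4 un I-1×I-2: Qq
Q/III-1 ? II-2×II-1: Qq|qq
⇒ Q over [I-1,I-2,II-1,II-2,II-3,II-4,III-1]: 5 consistent
S/I-1 aff ·: ss
S/I-2 un ·: SS|Ss
S/II-1 un I-1×I-2: Ss
S/II-2 un ·: Ss
S/II-3 un I-1×I-2: Ss
S/II-4 un I-1×I-2: Ss
S/III-1 aff II-2×II-1: ss
⇒ S over [I-1,I-2,II-1,II-2,II-3,II-4,III-1]: 2 consistent
V/I-1 un ·: VV|Vv
V/I-2 un ·: VV|Vv
V/II-1 un I-1×I-2: VV|Vv
V/II-2 un ·: VV|Vv
V/II-3 un I-1×I-2: VV|Vv
V/II-4 un I-1×I-2: VV|Vv
V/III-1 un II-2×II-1: VV|Vv
⇒ V over [I-1,I-2,II-1,II-2,II-3,II-4,III-1]: 87 consistent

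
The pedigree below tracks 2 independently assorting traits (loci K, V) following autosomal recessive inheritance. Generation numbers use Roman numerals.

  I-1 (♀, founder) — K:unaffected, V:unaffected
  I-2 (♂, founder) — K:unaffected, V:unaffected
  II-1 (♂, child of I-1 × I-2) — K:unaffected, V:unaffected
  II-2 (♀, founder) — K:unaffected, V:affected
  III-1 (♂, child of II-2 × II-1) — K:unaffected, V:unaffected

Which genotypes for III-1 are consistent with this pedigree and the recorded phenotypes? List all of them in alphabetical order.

III-1 ∈ {KK Vv, Kk Vv}

K/I-1 un ·: KK|Kk
K/I-2 un ·: KK|Kk
K/II-1 un I-1×I-2: KK|Kk
K/II-2 un ·: KK|Kk
K/III-1 un II-2×II-1: KK|Kk
⇒ K over [I-1,I-2,II-1,II-2,III-1]: 24 consistent
V/I-1 un ·: VV|Vv
V/I-2 un ·: VV|Vv
V/II-1 un I-1×I-2: VV|Vv
V/II-2 aff ·: vv
V/III-1 un II-2×II-1: Vv
⇒ V over [I-1,I-2,II-1,II-2,III-1]: 7 consistent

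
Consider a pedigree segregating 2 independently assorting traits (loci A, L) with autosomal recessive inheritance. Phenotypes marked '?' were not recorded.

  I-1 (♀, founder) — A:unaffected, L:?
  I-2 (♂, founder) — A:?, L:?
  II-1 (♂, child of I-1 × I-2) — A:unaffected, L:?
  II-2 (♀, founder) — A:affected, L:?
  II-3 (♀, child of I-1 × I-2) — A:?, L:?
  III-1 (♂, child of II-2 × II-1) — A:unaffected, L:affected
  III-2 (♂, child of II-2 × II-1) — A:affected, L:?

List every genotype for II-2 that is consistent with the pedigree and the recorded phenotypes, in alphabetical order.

A/I-1 un ·: AA|Aa
A/I-2 ? ·: AA|Aa|aa
A/II-1 un I-1×I-2: Aa
A/II-2 aff ·: aa
A/II-3 ? I-1×I-2: AA|Aa|aa
A/III-1 un II-2×II-1: Aa
A/III-2 aff II-2×II-1: aa
⇒ A over [I-1,I-2,II-1,II-2,II-3,III-1,III-2]: 10 consistent
L/I-1 ? ·: LL|Ll|ll
L/I-2 ? ·: LL|Ll|ll
L/II-1 ? I-1×I-2: Ll|ll
L/II-2 ? ·: Ll|ll
L/II-3 ? I-1×I-2: LL|Ll|ll
L/III-1 aff II-2×II-1: ll
L/III-2 ? II-2×II-1: LL|Ll|ll
⇒ L over [I-1,I-2,II-1,II-2,II-3,III-1,III-2]: 89 consistent

II-2 ∈ {aa Ll, aa ll}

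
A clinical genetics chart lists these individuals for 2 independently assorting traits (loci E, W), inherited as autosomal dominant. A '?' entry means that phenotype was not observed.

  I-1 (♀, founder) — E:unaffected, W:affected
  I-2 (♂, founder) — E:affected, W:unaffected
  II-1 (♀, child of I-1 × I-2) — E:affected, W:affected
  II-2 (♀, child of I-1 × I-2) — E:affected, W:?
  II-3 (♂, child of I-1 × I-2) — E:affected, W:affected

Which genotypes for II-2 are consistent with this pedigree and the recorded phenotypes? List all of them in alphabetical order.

II-2 ∈ {Ee Ww, Ee ww}

E/I-1 un ·: ee
E/I-2 aff ·: Ee|EE
E/II-1 aff I-1×I-2: Ee
E/II-2 aff I-1×I-2: Ee
E/II-3 aff I-1×I-2: Ee
⇒ E over [I-1,I-2,II-1,II-2,II-3]: 2 consistent
W/I-1 aff ·: Ww|WW
W/I-2 un ·: ww
W/II-1 aff I-1×I-2: Ww
W/II-2 ? I-1×I-2: ww|Ww
W/II-3 aff I-1×I-2: Ww
⇒ W over [I-1,I-2,II-1,II-2,II-3]: 3 consistent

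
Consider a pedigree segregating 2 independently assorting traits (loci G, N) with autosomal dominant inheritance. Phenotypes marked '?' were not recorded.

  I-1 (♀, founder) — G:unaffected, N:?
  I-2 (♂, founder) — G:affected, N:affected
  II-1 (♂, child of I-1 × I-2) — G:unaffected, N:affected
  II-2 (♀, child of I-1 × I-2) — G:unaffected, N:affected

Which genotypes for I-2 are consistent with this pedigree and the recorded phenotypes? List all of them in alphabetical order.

I-2 ∈ {Gg NN, Gg Nn}

G/I-1 un ·: gg
G/I-2 aff ·: Gg
G/II-1 un I-1×I-2: gg
G/II-2 un I-1×I-2: gg
⇒ G over [I-1,I-2,II-1,II-2]: 1 consistent
N/I-1 ? ·: nn|Nn|NN
N/I-2 aff ·: Nn|NN
N/II-1 aff I-1×I-2: Nn|NN
N/II-2 aff I-1×I-2: Nn|NN
⇒ N over [I-1,I-2,II-1,II-2]: 15 consistent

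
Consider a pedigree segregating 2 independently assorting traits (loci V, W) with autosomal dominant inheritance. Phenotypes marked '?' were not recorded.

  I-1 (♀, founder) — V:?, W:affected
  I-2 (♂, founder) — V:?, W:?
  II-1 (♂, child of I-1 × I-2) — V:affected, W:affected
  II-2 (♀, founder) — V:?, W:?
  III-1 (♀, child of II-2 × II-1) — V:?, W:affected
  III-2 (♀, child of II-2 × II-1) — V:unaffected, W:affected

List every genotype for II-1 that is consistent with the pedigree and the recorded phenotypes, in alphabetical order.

V/I-1 ? ·: vv|Vv|VV
V/I-2 ? ·: vv|Vv|VV
V/II-1 aff I-1×I-2: Vv
V/II-2 ? ·: vv|Vv
V/III-1 ? II-2×II-1: vv|Vv|VV
V/III-2 un II-2×II-1: vv
⇒ V over [I-1,I-2,II-1,II-2,III-1,III-2]: 35 consistent
W/I-1 aff ·: Ww|WW
W/I-2 ? ·: ww|Ww|WW
W/II-1 aff I-1×I-2: Ww|WW
W/II-2 ? ·: ww|Ww|WW
W/III-1 aff II-2×II-1: Ww|WW
W/III-2 aff II-2×II-1: Ww|WW
⇒ W over [I-1,I-2,II-1,II-2,III-1,III-2]: 69 consistent

II-1 ∈ {Vv WW, Vv Ww}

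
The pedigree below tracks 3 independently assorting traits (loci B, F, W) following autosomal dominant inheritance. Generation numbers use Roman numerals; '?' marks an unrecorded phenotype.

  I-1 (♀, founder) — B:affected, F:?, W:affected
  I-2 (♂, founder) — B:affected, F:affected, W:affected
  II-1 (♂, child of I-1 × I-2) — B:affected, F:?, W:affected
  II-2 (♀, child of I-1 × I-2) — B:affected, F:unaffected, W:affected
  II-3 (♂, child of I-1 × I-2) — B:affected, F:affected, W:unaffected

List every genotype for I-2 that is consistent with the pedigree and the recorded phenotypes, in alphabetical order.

I-2 ∈ {BB Ff Ww, Bb Ff Ww}

B/I-1 aff ·: Bb|BB
B/I-2 aff ·: Bb|BB
B/II-1 aff I-1×I-2: Bb|BB
B/II-2 aff I-1×I-2: Bb|BB
B/II-3 aff I-1×I-2: Bb|BB
⇒ B over [I-1,I-2,II-1,II-2,II-3]: 25 consistent
F/I-1 ? ·: ff|Ff
F/I-2 aff ·: Ff
F/II-1 ? I-1×I-2: ff|Ff|FF
F/II-2 un I-1×I-2: ff
F/II-3 aff I-1×I-2: Ff|FF
⇒ F over [I-1,I-2,II-1,II-2,II-3]: 8 consistent
W/I-1 aff ·: Ww
W/I-2 aff ·: Ww
W/II-1 aff I-1×I-2: Ww|WW
W/II-2 aff I-1×I-2: Ww|WW
W/II-3 un I-1×I-2: ww
⇒ W over [I-1,I-2,II-1,II-2,II-3]: 4 consistent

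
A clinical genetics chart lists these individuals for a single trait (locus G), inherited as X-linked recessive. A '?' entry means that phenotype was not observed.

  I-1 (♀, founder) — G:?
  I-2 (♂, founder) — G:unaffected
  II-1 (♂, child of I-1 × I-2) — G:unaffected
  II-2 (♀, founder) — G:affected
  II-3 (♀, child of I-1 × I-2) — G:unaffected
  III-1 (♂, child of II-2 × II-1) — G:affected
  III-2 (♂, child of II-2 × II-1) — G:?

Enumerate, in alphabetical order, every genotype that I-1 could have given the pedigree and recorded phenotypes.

I-1 ∈ {X^GX^G, X^GX^g}

G/I-1 ? ·: X^GX^G|X^GX^g
G/I-2 un ·: X^GY
G/II-1 un I-1×I-2: X^GY
G/II-2 aff ·: X^gX^g
G/II-3 un I-1×I-2: X^GX^G|X^GX^g
G/III-1 aff II-2×II-1: X^gY
G/III-2 ? II-2×II-1: X^gY
⇒ G over [I-1,I-2,II-1,II-2,II-3,III-1,III-2]: 3 consistent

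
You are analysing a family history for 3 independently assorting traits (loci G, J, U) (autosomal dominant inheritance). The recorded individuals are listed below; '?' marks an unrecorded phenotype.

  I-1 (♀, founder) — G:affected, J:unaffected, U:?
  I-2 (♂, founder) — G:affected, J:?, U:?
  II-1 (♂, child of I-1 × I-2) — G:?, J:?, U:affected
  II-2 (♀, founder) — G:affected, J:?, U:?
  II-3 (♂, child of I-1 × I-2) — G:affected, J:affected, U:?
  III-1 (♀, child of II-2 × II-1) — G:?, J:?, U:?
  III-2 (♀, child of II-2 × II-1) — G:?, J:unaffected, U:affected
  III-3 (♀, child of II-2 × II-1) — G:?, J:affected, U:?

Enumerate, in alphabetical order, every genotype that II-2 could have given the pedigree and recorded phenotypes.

G/I-1 aff ·: Gg|GG
G/I-2 aff ·: Gg|GG
G/II-1 ? I-1×I-2: gg|Gg|GG
G/II-2 aff ·: Gg|GG
G/II-3 aff I-1×I-2: Gg|GG
G/III-1 ? II-2×II-1: gg|Gg|GG
G/III-2 ? II-2×II-1: gg|Gg|GG
G/III-3 ? II-2×II-1: gg|Gg|GG
⇒ G over [I-1,I-2,II-1,II-2,II-3,III-1,III-2,III-3]: 291 consistent
J/I-1 un ·: jj
J/I-2 ? ·: Jj|JJ
J/II-1 ? I-1×I-2: jj|Jj
J/II-2 ? ·: jj|Jj
J/II-3 aff I-1×I-2: Jj
J/III-1 ? II-2×II-1: jj|Jj|JJ
J/III-2 un II-2×II-1: jj
J/III-3 aff II-2×II-1: Jj|JJ
⇒ J over [I-1,I-2,II-1,II-2,II-3,III-1,III-2,III-3]: 18 consistent
U/I-1 ? ·: uu|Uu|UU
U/I-2 ? ·: uu|Uu|UU
U/II-1 aff I-1×I-2: Uu|UU
U/II-2 ? ·: uu|Uu|UU
U/II-3 ? I-1×I-2: uu|Uu|UU
U/III-1 ? II-2×II-1: uu|Uu|UU
U/III-2 aff II-2×II-1: Uu|UU
U/III-3 ? II-2×II-1: uu|Uu|UU
⇒ U over [I-1,I-2,II-1,II-2,II-3,III-1,III-2,III-3]: 470 consistent

II-2 ∈ {GG Jj UU, GG Jj Uu, GG Jj uu, GG jj UU, GG jj Uu, GG jj uu, Gg Jj UU, Gg Jj Uu, Gg Jj uu, Gg jj UU, Gg jj Uu, Gg jj uu}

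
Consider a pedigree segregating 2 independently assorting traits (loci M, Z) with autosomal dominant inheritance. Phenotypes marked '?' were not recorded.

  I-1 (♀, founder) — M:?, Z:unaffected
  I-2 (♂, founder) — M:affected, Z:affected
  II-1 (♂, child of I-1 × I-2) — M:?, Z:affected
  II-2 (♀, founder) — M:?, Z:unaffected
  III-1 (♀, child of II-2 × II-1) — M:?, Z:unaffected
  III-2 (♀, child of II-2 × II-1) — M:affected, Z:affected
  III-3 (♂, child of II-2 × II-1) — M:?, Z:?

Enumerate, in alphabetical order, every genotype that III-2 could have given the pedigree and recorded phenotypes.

III-2 ∈ {MM Zz, Mm Zz}

M/I-1 ? ·: mm|Mm|MM
M/I-2 aff ·: Mm|MM
M/II-1 ? I-1×I-2: mm|Mm|MM
M/II-2 ? ·: mm|Mm|MM
M/III-1 ? II-2×II-1: mm|Mm|MM
M/III-2 aff II-2×II-1: Mm|MM
M/III-3 ? II-2×II-1: mm|Mm|MM
⇒ M over [I-1,I-2,II-1,II-2,III-1,III-2,III-3]: 200 consistent
Z/I-1 un ·: zz
Z/I-2 aff ·: Zz|ZZ
Z/II-1 aff I-1×I-2: Zz
Z/II-2 un ·: zz
Z/III-1 un II-2×II-1: zz
Z/III-2 aff II-2×II-1: Zz
Z/III-3 ? II-2×II-1: zz|Zz
⇒ Z over [I-1,I-2,II-1,II-2,III-1,III-2,III-3]: 4 consistent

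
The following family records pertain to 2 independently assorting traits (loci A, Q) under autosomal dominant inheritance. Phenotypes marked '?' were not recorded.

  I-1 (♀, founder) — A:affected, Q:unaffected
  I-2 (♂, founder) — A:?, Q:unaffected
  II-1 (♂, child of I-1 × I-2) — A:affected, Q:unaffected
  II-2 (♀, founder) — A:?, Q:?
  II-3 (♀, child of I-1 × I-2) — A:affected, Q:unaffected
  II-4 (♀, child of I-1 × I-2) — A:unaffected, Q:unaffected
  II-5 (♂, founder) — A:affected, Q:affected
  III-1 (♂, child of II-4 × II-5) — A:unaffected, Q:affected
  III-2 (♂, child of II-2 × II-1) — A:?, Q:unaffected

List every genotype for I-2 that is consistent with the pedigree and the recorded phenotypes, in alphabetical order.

I-2 ∈ {Aa qq, aa qq}

A/I-1 aff ·: Aa
A/I-2 ? ·: aa|Aa
A/II-1 aff I-1×I-2: Aa|AA
A/II-2 ? ·: aa|Aa|AA
A/II-3 aff I-1×I-2: Aa|AA
A/II-4 un I-1×I-2: aa
A/II-5 aff ·: Aa
A/III-1 un II-4×II-5: aa
A/III-2 ? II-2×II-1: aa|Aa|AA
⇒ A over [I-1,I-2,II-1,II-2,II-3,II-4,II-5,III-1,III-2]: 29 consistent
Q/I-1 un ·: qq
Q/I-2 un ·: qq
Q/II-1 un I-1×I-2: qq
Q/II-2 ? ·: qq|Qq
Q/II-3 un I-1×I-2: qq
Q/II-4 un I-1×I-2: qq
Q/II-5 aff ·: Qq|QQ
Q/III-1 aff II-4×II-5: Qq
Q/III-2 un II-2×II-1: qq
⇒ Q over [I-1,I-2,II-1,II-2,II-3,II-4,II-5,III-1,III-2]: 4 consistent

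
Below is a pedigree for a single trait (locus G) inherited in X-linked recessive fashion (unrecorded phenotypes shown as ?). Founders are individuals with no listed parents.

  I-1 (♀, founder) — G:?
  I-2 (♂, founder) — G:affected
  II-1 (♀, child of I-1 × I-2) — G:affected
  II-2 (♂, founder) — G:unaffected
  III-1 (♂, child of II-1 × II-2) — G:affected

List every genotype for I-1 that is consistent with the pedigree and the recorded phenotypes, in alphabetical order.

I-1 ∈ {X^GX^g, X^gX^g}

G/I-1 ? ·: X^GX^g|X^gX^g
G/I-2 aff ·: X^gY
G/II-1 aff I-1×I-2: X^gX^g
G/II-2 un ·: X^GY
G/III-1 aff II-1×II-2: X^gY
⇒ G over [I-1,I-2,II-1,II-2,III-1]: 2 consistent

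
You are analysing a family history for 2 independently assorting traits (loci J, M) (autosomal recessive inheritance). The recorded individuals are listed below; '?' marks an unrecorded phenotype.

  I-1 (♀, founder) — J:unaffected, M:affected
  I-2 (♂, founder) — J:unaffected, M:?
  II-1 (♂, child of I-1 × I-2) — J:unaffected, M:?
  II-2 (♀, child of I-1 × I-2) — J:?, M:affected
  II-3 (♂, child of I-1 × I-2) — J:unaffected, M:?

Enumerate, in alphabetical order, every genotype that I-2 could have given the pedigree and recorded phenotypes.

J/I-1 un ·: JJ|Jj
J/I-2 un ·: JJ|Jj
J/II-1 un I-1×I-2: JJ|Jj
J/II-2 ? I-1×I-2: JJ|Jj|jj
J/II-3 un I-1×I-2: JJ|Jj
⇒ J over [I-1,I-2,II-1,II-2,II-3]: 29 consistent
M/I-1 aff ·: mm
M/I-2 ? ·: Mm|mm
M/II-1 ? I-1×I-2: Mm|mm
M/II-2 aff I-1×I-2: mm
M/II-3 ? I-1×I-2: Mm|mm
⇒ M over [I-1,I-2,II-1,II-2,II-3]: 5 consistent

I-2 ∈ {JJ Mm, JJ mm, Jj Mm, Jj mm}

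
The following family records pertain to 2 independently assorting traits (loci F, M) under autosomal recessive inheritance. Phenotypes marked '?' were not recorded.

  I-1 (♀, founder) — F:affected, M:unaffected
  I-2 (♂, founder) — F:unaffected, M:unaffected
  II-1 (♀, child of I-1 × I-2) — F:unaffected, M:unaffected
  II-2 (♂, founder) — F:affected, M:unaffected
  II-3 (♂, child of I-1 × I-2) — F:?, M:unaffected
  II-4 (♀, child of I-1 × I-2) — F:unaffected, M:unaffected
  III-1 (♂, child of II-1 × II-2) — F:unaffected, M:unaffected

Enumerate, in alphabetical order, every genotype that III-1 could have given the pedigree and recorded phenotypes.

III-1 ∈ {Ff MM, Ff Mm}

F/I-1 aff ·: ff
F/I-2 un ·: FF|Ff
F/II-1 un I-1×I-2: Ff
F/II-2 aff ·: ff
F/II-3 ? I-1×I-2: Ff|ff
F/II-4 un I-1×I-2: Ff
F/III-1 un II-1×II-2: Ff
⇒ F over [I-1,I-2,II-1,II-2,II-3,II-4,III-1]: 3 consistent
M/I-1 un ·: MM|Mm
M/I-2 un ·: MM|Mm
M/II-1 un I-1×I-2: MM|Mm
M/II-2 un ·: MM|Mm
M/II-3 un I-1×I-2: MM|Mm
M/II-4 un I-1×I-2: MM|Mm
M/III-1 un II-1×II-2: MM|Mm
⇒ M over [I-1,I-2,II-1,II-2,II-3,II-4,III-1]: 87 consistent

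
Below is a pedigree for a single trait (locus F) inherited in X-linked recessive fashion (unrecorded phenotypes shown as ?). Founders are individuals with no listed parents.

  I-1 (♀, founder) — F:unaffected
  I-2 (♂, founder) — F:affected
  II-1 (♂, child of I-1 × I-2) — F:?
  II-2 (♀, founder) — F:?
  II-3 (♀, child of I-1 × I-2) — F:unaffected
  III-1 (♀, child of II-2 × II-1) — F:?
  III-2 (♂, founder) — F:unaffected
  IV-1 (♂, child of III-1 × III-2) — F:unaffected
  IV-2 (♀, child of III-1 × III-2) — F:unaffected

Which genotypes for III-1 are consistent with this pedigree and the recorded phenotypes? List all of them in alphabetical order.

F/I-1 un ·: X^FX^F|X^FX^f
F/I-2 aff ·: X^fY
F/II-1 ? I-1×I-2: X^FY|X^fY
F/II-2 ? ·: X^FX^F|X^FX^f|X^fX^f
F/II-3 un I-1×I-2: X^FX^f
F/III-1 ? II-2×II-1: X^FX^F|X^FX^f
F/III-2 un ·: X^FY
F/IV-1 un III-1×III-2: X^FY
F/IV-2 un III-1×III-2: X^FX^F|X^FX^f
⇒ F over [I-1,I-2,II-1,II-2,II-3,III-1,III-2,IV-1,IV-2]: 16 consistent

III-1 ∈ {X^FX^F, X^FX^f}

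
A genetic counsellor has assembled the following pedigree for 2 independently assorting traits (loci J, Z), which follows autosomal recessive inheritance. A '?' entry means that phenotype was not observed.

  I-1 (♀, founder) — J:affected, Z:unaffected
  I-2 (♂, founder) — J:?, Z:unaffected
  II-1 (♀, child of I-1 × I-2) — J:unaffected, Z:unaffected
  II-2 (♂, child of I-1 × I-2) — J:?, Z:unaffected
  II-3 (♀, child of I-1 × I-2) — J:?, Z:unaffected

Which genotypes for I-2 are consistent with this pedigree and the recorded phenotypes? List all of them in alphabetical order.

I-2 ∈ {JJ ZZ, JJ Zz, Jj ZZ, Jj Zz}

J/I-1 aff ·: jj
J/I-2 ? ·: JJ|Jj
J/II-1 un I-1×I-2: Jj
J/II-2 ? I-1×I-2: Jj|jj
J/II-3 ? I-1×I-2: Jj|jj
⇒ J over [I-1,I-2,II-1,II-2,II-3]: 5 consistent
Z/I-1 un ·: ZZ|Zz
Z/I-2 un ·: ZZ|Zz
Z/II-1 un I-1×I-2: ZZ|Zz
Z/II-2 un I-1×I-2: ZZ|Zz
Z/II-3 un I-1×I-2: ZZ|Zz
⇒ Z over [I-1,I-2,II-1,II-2,II-3]: 25 consistent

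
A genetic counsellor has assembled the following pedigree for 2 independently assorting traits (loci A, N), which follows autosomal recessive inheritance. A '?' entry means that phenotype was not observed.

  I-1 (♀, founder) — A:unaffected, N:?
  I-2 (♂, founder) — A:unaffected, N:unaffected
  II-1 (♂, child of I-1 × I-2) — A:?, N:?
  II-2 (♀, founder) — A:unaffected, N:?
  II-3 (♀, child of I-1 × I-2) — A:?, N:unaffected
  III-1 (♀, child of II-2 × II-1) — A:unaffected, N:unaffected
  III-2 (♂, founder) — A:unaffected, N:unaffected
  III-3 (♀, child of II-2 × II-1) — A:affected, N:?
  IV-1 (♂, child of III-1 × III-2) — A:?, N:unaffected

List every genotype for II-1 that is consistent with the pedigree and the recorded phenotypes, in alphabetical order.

A/I-1 un ·: AA|Aa
A/I-2 un ·: AA|Aa
A/II-1 ? I-1×I-2: Aa|aa
A/II-2 un ·: Aa
A/II-3 ? I-1×I-2: AA|Aa|aa
A/III-1 un II-2×II-1: AA|Aa
A/III-2 un ·: AA|Aa
A/III-3 aff II-2×II-1: aa
A/IV-1 ? III-1×III-2: AA|Aa|aa
⇒ A over [I-1,I-2,II-1,II-2,II-3,III-1,III-2,III-3,IV-1]: 71 consistent
N/I-1 ? ·: NN|Nn|nn
N/I-2 un ·: NN|Nn
N/II-1 ? I-1×I-2: NN|Nn|nn
N/II-2 ? ·: NN|Nn|nn
N/II-3 un I-1×I-2: NN|Nn
N/III-1 un II-2×II-1: NN|Nn
N/III-2 un ·: NN|Nn
N/III-3 ? II-2×II-1: NN|Nn|nn
N/IV-1 un III-1×III-2: NN|Nn
⇒ N over [I-1,I-2,II-1,II-2,II-3,III-1,III-2,III-3,IV-1]: 527 consistent

II-1 ∈ {Aa NN, Aa Nn, Aa nn, aa NN, aa Nn, aa nn}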